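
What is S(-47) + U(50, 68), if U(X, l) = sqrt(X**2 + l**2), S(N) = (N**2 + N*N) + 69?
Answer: 4487 + 2*sqrt(1781) ≈ 4571.4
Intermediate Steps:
S(N) = 69 + 2*N**2 (S(N) = (N**2 + N**2) + 69 = 2*N**2 + 69 = 69 + 2*N**2)
S(-47) + U(50, 68) = (69 + 2*(-47)**2) + sqrt(50**2 + 68**2) = (69 + 2*2209) + sqrt(2500 + 4624) = (69 + 4418) + sqrt(7124) = 4487 + 2*sqrt(1781)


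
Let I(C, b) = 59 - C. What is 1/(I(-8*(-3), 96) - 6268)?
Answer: -1/6233 ≈ -0.00016044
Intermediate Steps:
1/(I(-8*(-3), 96) - 6268) = 1/((59 - (-8)*(-3)) - 6268) = 1/((59 - 1*24) - 6268) = 1/((59 - 24) - 6268) = 1/(35 - 6268) = 1/(-6233) = -1/6233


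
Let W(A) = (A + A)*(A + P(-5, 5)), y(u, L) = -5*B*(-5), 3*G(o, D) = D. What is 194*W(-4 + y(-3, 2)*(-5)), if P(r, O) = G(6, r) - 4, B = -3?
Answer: 157767008/3 ≈ 5.2589e+7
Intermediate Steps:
G(o, D) = D/3
y(u, L) = -75 (y(u, L) = -5*(-3)*(-5) = 15*(-5) = -75)
P(r, O) = -4 + r/3 (P(r, O) = r/3 - 4 = -4 + r/3)
W(A) = 2*A*(-17/3 + A) (W(A) = (A + A)*(A + (-4 + (1/3)*(-5))) = (2*A)*(A + (-4 - 5/3)) = (2*A)*(A - 17/3) = (2*A)*(-17/3 + A) = 2*A*(-17/3 + A))
194*W(-4 + y(-3, 2)*(-5)) = 194*(2*(-4 - 75*(-5))*(-17 + 3*(-4 - 75*(-5)))/3) = 194*(2*(-4 + 375)*(-17 + 3*(-4 + 375))/3) = 194*((2/3)*371*(-17 + 3*371)) = 194*((2/3)*371*(-17 + 1113)) = 194*((2/3)*371*1096) = 194*(813232/3) = 157767008/3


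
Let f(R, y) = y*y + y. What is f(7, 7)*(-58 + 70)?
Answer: 672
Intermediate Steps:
f(R, y) = y + y**2 (f(R, y) = y**2 + y = y + y**2)
f(7, 7)*(-58 + 70) = (7*(1 + 7))*(-58 + 70) = (7*8)*12 = 56*12 = 672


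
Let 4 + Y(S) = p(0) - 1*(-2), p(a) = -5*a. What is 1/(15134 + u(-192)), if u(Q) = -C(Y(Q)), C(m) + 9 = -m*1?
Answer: 1/15141 ≈ 6.6046e-5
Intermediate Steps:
Y(S) = -2 (Y(S) = -4 + (-5*0 - 1*(-2)) = -4 + (0 + 2) = -4 + 2 = -2)
C(m) = -9 - m (C(m) = -9 - m*1 = -9 - m)
u(Q) = 7 (u(Q) = -(-9 - 1*(-2)) = -(-9 + 2) = -1*(-7) = 7)
1/(15134 + u(-192)) = 1/(15134 + 7) = 1/15141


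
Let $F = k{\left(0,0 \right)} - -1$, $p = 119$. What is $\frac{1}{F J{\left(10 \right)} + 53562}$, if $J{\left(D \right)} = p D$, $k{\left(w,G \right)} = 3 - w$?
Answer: $\frac{1}{58322} \approx 1.7146 \cdot 10^{-5}$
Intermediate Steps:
$J{\left(D \right)} = 119 D$
$F = 4$ ($F = \left(3 - 0\right) - -1 = \left(3 + 0\right) + 1 = 3 + 1 = 4$)
$\frac{1}{F J{\left(10 \right)} + 53562} = \frac{1}{4 \cdot 119 \cdot 10 + 53562} = \frac{1}{4 \cdot 1190 + 53562} = \frac{1}{4760 + 53562} = \frac{1}{58322}$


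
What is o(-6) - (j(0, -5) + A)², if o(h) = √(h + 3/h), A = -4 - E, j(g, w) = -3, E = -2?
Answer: -25 + I*√26/2 ≈ -25.0 + 2.5495*I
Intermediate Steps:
A = -2 (A = -4 - 1*(-2) = -4 + 2 = -2)
o(-6) - (j(0, -5) + A)² = √(-6 + 3/(-6)) - (-3 - 2)² = √(-6 + 3*(-⅙)) - 1*(-5)² = √(-6 - ½) - 1*25 = √(-13/2) - 25 = I*√26/2 - 25 = -25 + I*√26/2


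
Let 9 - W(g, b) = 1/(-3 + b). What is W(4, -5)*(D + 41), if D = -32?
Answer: 657/8 ≈ 82.125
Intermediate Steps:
W(g, b) = 9 - 1/(-3 + b)
W(4, -5)*(D + 41) = ((-28 + 9*(-5))/(-3 - 5))*(-32 + 41) = ((-28 - 45)/(-8))*9 = -⅛*(-73)*9 = (73/8)*9 = 657/8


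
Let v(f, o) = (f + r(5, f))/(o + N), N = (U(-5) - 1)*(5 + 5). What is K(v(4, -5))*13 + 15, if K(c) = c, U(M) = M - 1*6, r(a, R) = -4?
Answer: 15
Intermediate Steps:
U(M) = -6 + M (U(M) = M - 6 = -6 + M)
N = -120 (N = ((-6 - 5) - 1)*(5 + 5) = (-11 - 1)*10 = -12*10 = -120)
v(f, o) = (-4 + f)/(-120 + o) (v(f, o) = (f - 4)/(o - 120) = (-4 + f)/(-120 + o))
K(v(4, -5))*13 + 15 = ((-4 + 4)/(-120 - 5))*13 + 15 = (0/(-125))*13 + 15 = -1/125*0*13 + 15 = 0*13 + 15 = 0 + 15 = 15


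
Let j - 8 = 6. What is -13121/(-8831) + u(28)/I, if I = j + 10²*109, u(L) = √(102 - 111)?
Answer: 13121/8831 + I/3638 ≈ 1.4858 + 0.00027488*I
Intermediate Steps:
u(L) = 3*I (u(L) = √(-9) = 3*I)
j = 14 (j = 8 + 6 = 14)
I = 10914 (I = 14 + 10²*109 = 14 + 100*109 = 14 + 10900 = 10914)
-13121/(-8831) + u(28)/I = -13121/(-8831) + (3*I)/10914 = -13121*(-1/8831) + (3*I)*(1/10914) = 13121/8831 + I/3638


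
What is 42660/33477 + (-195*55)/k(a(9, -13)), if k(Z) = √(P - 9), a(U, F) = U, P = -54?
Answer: 14220/11159 + 3575*I*√7/7 ≈ 1.2743 + 1351.2*I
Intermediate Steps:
k(Z) = 3*I*√7 (k(Z) = √(-54 - 9) = √(-63) = 3*I*√7)
42660/33477 + (-195*55)/k(a(9, -13)) = 42660/33477 + (-195*55)/((3*I*√7)) = 42660*(1/33477) - (-3575)*I*√7/7 = 14220/11159 + 3575*I*√7/7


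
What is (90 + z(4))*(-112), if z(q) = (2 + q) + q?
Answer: -11200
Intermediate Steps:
z(q) = 2 + 2*q
(90 + z(4))*(-112) = (90 + (2 + 2*4))*(-112) = (90 + (2 + 8))*(-112) = (90 + 10)*(-112) = 100*(-112) = -11200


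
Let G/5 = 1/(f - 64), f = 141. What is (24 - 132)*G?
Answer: -540/77 ≈ -7.0130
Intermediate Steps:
G = 5/77 (G = 5/(141 - 64) = 5/77 ≈ 0.064935)
(24 - 132)*G = (24 - 132)*(5/77) = -108*5/77 = -540/77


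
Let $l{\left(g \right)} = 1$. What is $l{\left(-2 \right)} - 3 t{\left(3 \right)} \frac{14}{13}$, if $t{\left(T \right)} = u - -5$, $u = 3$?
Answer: $- \frac{336}{13} \approx -25.846$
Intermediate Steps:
$t{\left(T \right)} = 8$ ($t{\left(T \right)} = 3 - -5 = 3 + 5 = 8$)
$l{\left(-2 \right)} - 3 t{\left(3 \right)} \frac{14}{13} = 1 \left(-3\right) 8 \cdot \frac{14}{13} = 1 \left(- 24 \cdot 14 \cdot \frac{1}{13}\right) = 1 \left(\left(-24\right) \frac{14}{13}\right) = 1 \left(- \frac{336}{13}\right) = - \frac{336}{13}$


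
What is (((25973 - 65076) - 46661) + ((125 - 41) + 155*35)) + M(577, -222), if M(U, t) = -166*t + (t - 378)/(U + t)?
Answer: -3081733/71 ≈ -43405.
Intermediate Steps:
M(U, t) = -166*t + (-378 + t)/(U + t)
(((25973 - 65076) - 46661) + ((125 - 41) + 155*35)) + M(577, -222) = (((25973 - 65076) - 46661) + ((125 - 41) + 155*35)) + (-378 - 222 - 166*(-222)**2 - 166*577*(-222))/(577 - 222) = ((-39103 - 46661) + (84 + 5425)) + (-378 - 222 - 166*49284 + 21263604)/355 = (-85764 + 5509) + (-378 - 222 - 8181144 + 21263604)/355 = -80255 + (1/355)*13081860 = -80255 + 2616372/71 = -3081733/71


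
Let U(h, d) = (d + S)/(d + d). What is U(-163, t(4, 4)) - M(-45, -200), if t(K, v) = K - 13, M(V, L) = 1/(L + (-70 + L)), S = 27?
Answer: -469/470 ≈ -0.99787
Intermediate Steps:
M(V, L) = 1/(-70 + 2*L)
t(K, v) = -13 + K
U(h, d) = (27 + d)/(2*d) (U(h, d) = (d + 27)/(d + d) = (27 + d)/((2*d)) = (27 + d)*(1/(2*d)) = (27 + d)/(2*d))
U(-163, t(4, 4)) - M(-45, -200) = (27 + (-13 + 4))/(2*(-13 + 4)) - 1/(2*(-35 - 200)) = (½)*(27 - 9)/(-9) - 1/(2*(-235)) = (½)*(-⅑)*18 - (-1)/(2*235) = -1 - 1*(-1/470) = -1 + 1/470 = -469/470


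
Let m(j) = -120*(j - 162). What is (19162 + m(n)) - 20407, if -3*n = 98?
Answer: 22115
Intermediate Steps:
n = -98/3 (n = -⅓*98 = -98/3 ≈ -32.667)
m(j) = 19440 - 120*j (m(j) = -120*(-162 + j) = 19440 - 120*j)
(19162 + m(n)) - 20407 = (19162 + (19440 - 120*(-98/3))) - 20407 = (19162 + (19440 + 3920)) - 20407 = (19162 + 23360) - 20407 = 42522 - 20407 = 22115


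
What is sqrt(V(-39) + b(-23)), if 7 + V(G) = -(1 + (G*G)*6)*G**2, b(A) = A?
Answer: I*sqrt(13882197) ≈ 3725.9*I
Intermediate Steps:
V(G) = -7 - G**2*(1 + 6*G**2) (V(G) = -7 - (1 + (G*G)*6)*G**2 = -7 - (1 + G**2*6)*G**2 = -7 - (1 + 6*G**2)*G**2 = -7 - G**2*(1 + 6*G**2))
sqrt(V(-39) + b(-23)) = sqrt((-7 - 1*(-39)**2 - 6*(-39)**4) - 23) = sqrt((-7 - 1*1521 - 6*2313441) - 23) = sqrt((-7 - 1521 - 13880646) - 23) = sqrt(-13882174 - 23) = sqrt(-13882197) = I*sqrt(13882197)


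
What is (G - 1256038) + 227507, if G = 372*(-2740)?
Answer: -2047811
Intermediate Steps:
G = -1019280
(G - 1256038) + 227507 = (-1019280 - 1256038) + 227507 = -2275318 + 227507 = -2047811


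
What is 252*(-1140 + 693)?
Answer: -112644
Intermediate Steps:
252*(-1140 + 693) = 252*(-447) = -112644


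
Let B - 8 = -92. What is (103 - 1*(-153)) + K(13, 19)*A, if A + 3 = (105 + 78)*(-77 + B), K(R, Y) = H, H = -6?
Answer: 177052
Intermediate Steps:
K(R, Y) = -6
B = -84 (B = 8 - 92 = -84)
A = -29466 (A = -3 + (105 + 78)*(-77 - 84) = -3 + 183*(-161) = -3 - 29463 = -29466)
(103 - 1*(-153)) + K(13, 19)*A = (103 - 1*(-153)) - 6*(-29466) = (103 + 153) + 176796 = 256 + 176796 = 177052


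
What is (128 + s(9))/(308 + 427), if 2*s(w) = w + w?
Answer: 137/735 ≈ 0.18639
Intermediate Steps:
s(w) = w (s(w) = (w + w)/2 = (2*w)/2 = w)
(128 + s(9))/(308 + 427) = (128 + 9)/(308 + 427) = 137/735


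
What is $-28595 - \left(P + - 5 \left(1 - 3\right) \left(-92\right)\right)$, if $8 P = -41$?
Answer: $- \frac{221359}{8} \approx -27670.0$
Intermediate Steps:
$P = - \frac{41}{8}$ ($P = \frac{1}{8} \left(-41\right) = - \frac{41}{8} \approx -5.125$)
$-28595 - \left(P + - 5 \left(1 - 3\right) \left(-92\right)\right) = -28595 - \left(- \frac{41}{8} + - 5 \left(1 - 3\right) \left(-92\right)\right) = -28595 - \left(- \frac{41}{8} + \left(-5\right) \left(-2\right) \left(-92\right)\right) = -28595 - \left(- \frac{41}{8} + 10 \left(-92\right)\right) = -28595 - \left(- \frac{41}{8} - 920\right) = -28595 - - \frac{7401}{8} = -28595 + \frac{7401}{8} = - \frac{221359}{8}$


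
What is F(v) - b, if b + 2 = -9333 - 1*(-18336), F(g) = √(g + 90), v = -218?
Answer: -9001 + 8*I*√2 ≈ -9001.0 + 11.314*I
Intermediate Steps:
F(g) = √(90 + g)
b = 9001 (b = -2 + (-9333 - 1*(-18336)) = -2 + (-9333 + 18336) = -2 + 9003 = 9001)
F(v) - b = √(90 - 218) - 1*9001 = √(-128) - 9001 = 8*I*√2 - 9001 = -9001 + 8*I*√2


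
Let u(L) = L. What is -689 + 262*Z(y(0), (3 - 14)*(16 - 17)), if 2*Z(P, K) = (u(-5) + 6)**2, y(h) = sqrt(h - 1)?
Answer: -558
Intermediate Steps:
y(h) = sqrt(-1 + h)
Z(P, K) = 1/2 (Z(P, K) = (-5 + 6)**2/2 = (1/2)*1**2 = (1/2)*1 = 1/2)
-689 + 262*Z(y(0), (3 - 14)*(16 - 17)) = -689 + 262*(1/2) = -689 + 131 = -558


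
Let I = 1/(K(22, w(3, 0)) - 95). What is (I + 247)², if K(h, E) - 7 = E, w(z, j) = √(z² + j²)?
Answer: 440748036/7225 ≈ 61003.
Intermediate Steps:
w(z, j) = √(j² + z²)
K(h, E) = 7 + E
I = -1/85 (I = 1/((7 + √(0² + 3²)) - 95) = 1/((7 + √(0 + 9)) - 95) = 1/((7 + √9) - 95) = 1/((7 + 3) - 95) = 1/(10 - 95) = 1/(-85) = -1/85 ≈ -0.011765)
(I + 247)² = (-1/85 + 247)² = (20994/85)² = 440748036/7225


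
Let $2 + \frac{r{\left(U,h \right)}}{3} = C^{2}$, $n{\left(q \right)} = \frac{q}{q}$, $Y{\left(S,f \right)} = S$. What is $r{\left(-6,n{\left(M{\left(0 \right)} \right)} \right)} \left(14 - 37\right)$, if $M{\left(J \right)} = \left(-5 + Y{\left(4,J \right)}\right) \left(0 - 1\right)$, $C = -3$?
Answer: $-483$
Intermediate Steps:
$M{\left(J \right)} = 1$ ($M{\left(J \right)} = \left(-5 + 4\right) \left(0 - 1\right) = \left(-1\right) \left(-1\right) = 1$)
$n{\left(q \right)} = 1$
$r{\left(U,h \right)} = 21$ ($r{\left(U,h \right)} = -6 + 3 \left(-3\right)^{2} = -6 + 3 \cdot 9 = -6 + 27 = 21$)
$r{\left(-6,n{\left(M{\left(0 \right)} \right)} \right)} \left(14 - 37\right) = 21 \left(14 - 37\right) = 21 \left(-23\right) = -483$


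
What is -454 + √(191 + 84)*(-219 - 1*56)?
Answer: -454 - 1375*√11 ≈ -5014.4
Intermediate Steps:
-454 + √(191 + 84)*(-219 - 1*56) = -454 + √275*(-219 - 56) = -454 + (5*√11)*(-275) = -454 - 1375*√11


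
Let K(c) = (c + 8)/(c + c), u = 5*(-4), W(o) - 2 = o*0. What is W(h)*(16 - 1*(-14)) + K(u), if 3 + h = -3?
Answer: 603/10 ≈ 60.300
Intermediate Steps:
h = -6 (h = -3 - 3 = -6)
W(o) = 2 (W(o) = 2 + o*0 = 2 + 0 = 2)
u = -20
K(c) = (8 + c)/(2*c) (K(c) = (8 + c)/((2*c)) = (8 + c)*(1/(2*c)) = (8 + c)/(2*c))
W(h)*(16 - 1*(-14)) + K(u) = 2*(16 - 1*(-14)) + (½)*(8 - 20)/(-20) = 2*(16 + 14) + (½)*(-1/20)*(-12) = 2*30 + 3/10 = 60 + 3/10 = 603/10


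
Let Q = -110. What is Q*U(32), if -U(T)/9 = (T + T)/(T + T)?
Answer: 990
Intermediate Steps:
U(T) = -9 (U(T) = -9*(T + T)/(T + T) = -9*2*T/(2*T) = -9*2*T*1/(2*T) = -9*1 = -9)
Q*U(32) = -110*(-9) = 990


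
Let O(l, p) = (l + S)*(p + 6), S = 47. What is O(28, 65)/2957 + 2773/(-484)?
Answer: -5622461/1431188 ≈ -3.9285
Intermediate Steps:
O(l, p) = (6 + p)*(47 + l) (O(l, p) = (l + 47)*(p + 6) = (47 + l)*(6 + p) = (6 + p)*(47 + l))
O(28, 65)/2957 + 2773/(-484) = (282 + 6*28 + 47*65 + 28*65)/2957 + 2773/(-484) = (282 + 168 + 3055 + 1820)*(1/2957) + 2773*(-1/484) = 5325*(1/2957) - 2773/484 = 5325/2957 - 2773/484 = -5622461/1431188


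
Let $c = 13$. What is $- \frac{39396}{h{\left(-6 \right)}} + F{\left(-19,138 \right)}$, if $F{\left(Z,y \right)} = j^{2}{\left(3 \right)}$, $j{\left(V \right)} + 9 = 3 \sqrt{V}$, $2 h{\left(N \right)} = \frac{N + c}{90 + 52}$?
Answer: $-1598244 - 54 \sqrt{3} \approx -1.5983 \cdot 10^{6}$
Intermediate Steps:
$h{\left(N \right)} = \frac{13}{284} + \frac{N}{284}$ ($h{\left(N \right)} = \frac{\left(N + 13\right) \frac{1}{90 + 52}}{2} = \frac{\left(13 + N\right) \frac{1}{142}}{2} = \frac{\frac{13}{142} + \frac{N}{142}}{2} = \frac{13}{284} + \frac{N}{284}$)
$j{\left(V \right)} = -9 + 3 \sqrt{V}$
$F{\left(Z,y \right)} = \left(-9 + 3 \sqrt{3}\right)^{2}$
$- \frac{39396}{h{\left(-6 \right)}} + F{\left(-19,138 \right)} = - \frac{39396}{\frac{13}{284} + \frac{1}{284} \left(-6\right)} + \left(108 - 54 \sqrt{3}\right) = - \frac{39396}{\frac{13}{284} - \frac{3}{142}} + \left(108 - 54 \sqrt{3}\right) = - \frac{39396}{\frac{7}{284}} + \left(108 - 54 \sqrt{3}\right) = \left(-39396\right) \frac{284}{7} + \left(108 - 54 \sqrt{3}\right) = -1598352 + \left(108 - 54 \sqrt{3}\right) = -1598244 - 54 \sqrt{3}$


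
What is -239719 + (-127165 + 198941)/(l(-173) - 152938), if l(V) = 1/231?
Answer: -8468971702019/35328677 ≈ -2.3972e+5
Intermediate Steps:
l(V) = 1/231
-239719 + (-127165 + 198941)/(l(-173) - 152938) = -239719 + (-127165 + 198941)/(1/231 - 152938) = -239719 + 71776/(-35328677/231) = -239719 + 71776*(-231/35328677) = -239719 - 16580256/35328677 = -8468971702019/35328677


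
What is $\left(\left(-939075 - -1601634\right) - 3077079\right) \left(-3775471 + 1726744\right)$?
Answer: $4946692316040$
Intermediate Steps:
$\left(\left(-939075 - -1601634\right) - 3077079\right) \left(-3775471 + 1726744\right) = \left(\left(-939075 + 1601634\right) - 3077079\right) \left(-2048727\right) = \left(662559 - 3077079\right) \left(-2048727\right) = \left(-2414520\right) \left(-2048727\right) = 4946692316040$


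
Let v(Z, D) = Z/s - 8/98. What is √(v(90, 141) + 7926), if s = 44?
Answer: √188019590/154 ≈ 89.039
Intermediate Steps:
v(Z, D) = -4/49 + Z/44 (v(Z, D) = Z/44 - 8/98 = Z*(1/44) - 8*1/98 = Z/44 - 4/49 = -4/49 + Z/44)
√(v(90, 141) + 7926) = √((-4/49 + (1/44)*90) + 7926) = √((-4/49 + 45/22) + 7926) = √(2117/1078 + 7926) = √(8546345/1078) = √188019590/154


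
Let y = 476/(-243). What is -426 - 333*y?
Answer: 6110/27 ≈ 226.30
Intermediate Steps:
y = -476/243 (y = 476*(-1/243) = -476/243 ≈ -1.9588)
-426 - 333*y = -426 - 333*(-476/243) = -426 + 17612/27 = 6110/27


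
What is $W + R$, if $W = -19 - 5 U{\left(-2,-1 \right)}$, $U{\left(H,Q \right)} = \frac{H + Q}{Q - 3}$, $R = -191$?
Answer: $- \frac{855}{4} \approx -213.75$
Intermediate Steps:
$U{\left(H,Q \right)} = \frac{H + Q}{-3 + Q}$
$W = - \frac{91}{4}$ ($W = -19 - 5 \frac{-2 - 1}{-3 - 1} = -19 - 5 \frac{1}{-4} \left(-3\right) = -19 - 5 \left(\left(- \frac{1}{4}\right) \left(-3\right)\right) = -19 - \frac{15}{4} = - \frac{91}{4} \approx -22.75$)
$W + R = - \frac{91}{4} - 191 = - \frac{855}{4}$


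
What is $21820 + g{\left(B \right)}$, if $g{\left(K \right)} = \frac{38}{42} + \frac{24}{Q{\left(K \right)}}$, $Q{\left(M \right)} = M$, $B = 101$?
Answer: $\frac{46282643}{2121} \approx 21821.0$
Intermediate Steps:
$g{\left(K \right)} = \frac{19}{21} + \frac{24}{K}$ ($g{\left(K \right)} = \frac{38}{42} + \frac{24}{K} = 38 \cdot \frac{1}{42} + \frac{24}{K} = \frac{19}{21} + \frac{24}{K}$)
$21820 + g{\left(B \right)} = 21820 + \left(\frac{19}{21} + \frac{24}{101}\right) = 21820 + \frac{2423}{2121} = \frac{46282643}{2121}$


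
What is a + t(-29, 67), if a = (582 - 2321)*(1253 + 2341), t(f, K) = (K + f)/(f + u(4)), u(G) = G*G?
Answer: -81249596/13 ≈ -6.2500e+6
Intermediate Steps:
u(G) = G**2
t(f, K) = (K + f)/(16 + f) (t(f, K) = (K + f)/(f + 4**2) = (K + f)/(f + 16) = (K + f)/(16 + f))
a = -6249966 (a = -1739*3594 = -6249966)
a + t(-29, 67) = -6249966 + (67 - 29)/(16 - 29) = -6249966 + 38/(-13) = -6249966 - 1/13*38 = -6249966 - 38/13 = -81249596/13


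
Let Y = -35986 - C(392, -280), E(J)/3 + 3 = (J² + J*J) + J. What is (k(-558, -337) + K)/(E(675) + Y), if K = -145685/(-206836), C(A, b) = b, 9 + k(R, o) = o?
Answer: -71419571/558469610160 ≈ -0.00012788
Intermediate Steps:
E(J) = -9 + 3*J + 6*J² (E(J) = -9 + 3*((J² + J*J) + J) = -9 + 3*((J² + J²) + J) = -9 + 3*(2*J² + J) = -9 + 3*(J + 2*J²) = -9 + (3*J + 6*J²) = -9 + 3*J + 6*J²)
k(R, o) = -9 + o
K = 145685/206836 (K = -145685*(-1/206836) = 145685/206836 ≈ 0.70435)
Y = -35706 (Y = -35986 - 1*(-280) = -35986 + 280 = -35706)
(k(-558, -337) + K)/(E(675) + Y) = ((-9 - 337) + 145685/206836)/((-9 + 3*675 + 6*675²) - 35706) = (-346 + 145685/206836)/((-9 + 2025 + 6*455625) - 35706) = -71419571/(206836*((-9 + 2025 + 2733750) - 35706)) = -71419571/(206836*(2735766 - 35706)) = -71419571/206836/2700060 = -71419571/206836*1/2700060 = -71419571/558469610160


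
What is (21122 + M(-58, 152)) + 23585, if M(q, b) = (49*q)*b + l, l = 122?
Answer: -387155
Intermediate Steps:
M(q, b) = 122 + 49*b*q (M(q, b) = (49*q)*b + 122 = 49*b*q + 122 = 122 + 49*b*q)
(21122 + M(-58, 152)) + 23585 = (21122 + (122 + 49*152*(-58))) + 23585 = (21122 + (122 - 431984)) + 23585 = (21122 - 431862) + 23585 = -410740 + 23585 = -387155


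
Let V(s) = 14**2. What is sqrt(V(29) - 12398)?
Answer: I*sqrt(12202) ≈ 110.46*I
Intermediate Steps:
V(s) = 196
sqrt(V(29) - 12398) = sqrt(196 - 12398) = sqrt(-12202) = I*sqrt(12202)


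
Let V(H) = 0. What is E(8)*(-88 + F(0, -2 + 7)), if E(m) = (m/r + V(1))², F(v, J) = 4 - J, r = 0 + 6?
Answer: -1424/9 ≈ -158.22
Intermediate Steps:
r = 6
E(m) = m²/36 (E(m) = (m/6 + 0)² = (m/6)² = m²/36)
E(8)*(-88 + F(0, -2 + 7)) = ((1/36)*8²)*(-88 + (4 - (-2 + 7))) = ((1/36)*64)*(-88 + (4 - 1*5)) = 16*(-88 + (4 - 5))/9 = 16*(-88 - 1)/9 = (16/9)*(-89) = -1424/9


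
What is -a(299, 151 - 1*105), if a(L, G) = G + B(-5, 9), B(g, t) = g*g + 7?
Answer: -78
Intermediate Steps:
B(g, t) = 7 + g² (B(g, t) = g² + 7 = 7 + g²)
a(L, G) = 32 + G (a(L, G) = G + (7 + (-5)²) = G + (7 + 25) = G + 32 = 32 + G)
-a(299, 151 - 1*105) = -(32 + (151 - 1*105)) = -(32 + (151 - 105)) = -(32 + 46) = -1*78 = -78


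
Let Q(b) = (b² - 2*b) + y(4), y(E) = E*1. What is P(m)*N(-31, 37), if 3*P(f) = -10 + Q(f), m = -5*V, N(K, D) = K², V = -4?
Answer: 113398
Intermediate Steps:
y(E) = E
m = 20 (m = -5*(-4) = 20)
Q(b) = 4 + b² - 2*b (Q(b) = (b² - 2*b) + 4 = 4 + b² - 2*b)
P(f) = -2 - 2*f/3 + f²/3 (P(f) = (-10 + (4 + f² - 2*f))/3 = (-6 + f² - 2*f)/3 = -2 - 2*f/3 + f²/3)
P(m)*N(-31, 37) = (-2 - ⅔*20 + (⅓)*20²)*(-31)² = (-2 - 40/3 + (⅓)*400)*961 = (-2 - 40/3 + 400/3)*961 = 118*961 = 113398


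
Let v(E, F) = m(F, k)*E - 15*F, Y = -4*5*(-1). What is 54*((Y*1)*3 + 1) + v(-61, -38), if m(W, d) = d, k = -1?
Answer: 3925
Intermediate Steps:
Y = 20 (Y = -20*(-1) = 20)
v(E, F) = -E - 15*F
54*((Y*1)*3 + 1) + v(-61, -38) = 54*((20*1)*3 + 1) + (-1*(-61) - 15*(-38)) = 54*(20*3 + 1) + (61 + 570) = 54*(60 + 1) + 631 = 54*61 + 631 = 3294 + 631 = 3925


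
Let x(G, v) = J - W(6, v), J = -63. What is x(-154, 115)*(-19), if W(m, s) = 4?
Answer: 1273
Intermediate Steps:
x(G, v) = -67 (x(G, v) = -63 - 1*4 = -63 - 4 = -67)
x(-154, 115)*(-19) = -67*(-19) = 1273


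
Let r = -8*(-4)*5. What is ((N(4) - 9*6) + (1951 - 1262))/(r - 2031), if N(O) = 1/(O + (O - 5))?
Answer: -1906/5613 ≈ -0.33957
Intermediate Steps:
r = 160 (r = 32*5 = 160)
N(O) = 1/(-5 + 2*O) (N(O) = 1/(O + (-5 + O)) = 1/(-5 + 2*O))
((N(4) - 9*6) + (1951 - 1262))/(r - 2031) = ((1/(-5 + 2*4) - 9*6) + (1951 - 1262))/(160 - 2031) = ((1/(-5 + 8) - 54) + 689)/(-1871) = ((1/3 - 54) + 689)*(-1/1871) = ((⅓ - 54) + 689)*(-1/1871) = (-161/3 + 689)*(-1/1871) = (1906/3)*(-1/1871) = -1906/5613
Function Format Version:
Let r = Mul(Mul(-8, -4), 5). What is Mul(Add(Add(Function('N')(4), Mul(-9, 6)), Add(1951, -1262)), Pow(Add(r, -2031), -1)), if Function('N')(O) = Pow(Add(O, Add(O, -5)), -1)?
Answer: Rational(-1906, 5613) ≈ -0.33957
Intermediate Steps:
r = 160 (r = Mul(32, 5) = 160)
Function('N')(O) = Pow(Add(-5, Mul(2, O)), -1) (Function('N')(O) = Pow(Add(O, Add(-5, O)), -1) = Pow(Add(-5, Mul(2, O)), -1))
Mul(Add(Add(Function('N')(4), Mul(-9, 6)), Add(1951, -1262)), Pow(Add(r, -2031), -1)) = Mul(Add(Add(Pow(Add(-5, Mul(2, 4)), -1), Mul(-9, 6)), Add(1951, -1262)), Pow(Add(160, -2031), -1)) = Mul(Add(Add(Pow(Add(-5, 8), -1), -54), 689), Pow(-1871, -1)) = Mul(Add(Add(Pow(3, -1), -54), 689), Rational(-1, 1871)) = Mul(Add(Add(Rational(1, 3), -54), 689), Rational(-1, 1871)) = Mul(Add(Rational(-161, 3), 689), Rational(-1, 1871)) = Mul(Rational(1906, 3), Rational(-1, 1871)) = Rational(-1906, 5613)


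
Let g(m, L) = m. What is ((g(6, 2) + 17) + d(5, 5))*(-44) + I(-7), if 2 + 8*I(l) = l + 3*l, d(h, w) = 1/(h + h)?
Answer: -20403/20 ≈ -1020.2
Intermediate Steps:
d(h, w) = 1/(2*h)
I(l) = -1/4 + l/2 (I(l) = -1/4 + (l + 3*l)/8 = -1/4 + (4*l)/8 = -1/4 + l/2)
((g(6, 2) + 17) + d(5, 5))*(-44) + I(-7) = ((6 + 17) + (1/2)/5)*(-44) + (-1/4 + (1/2)*(-7)) = (23 + (1/2)*(1/5))*(-44) + (-1/4 - 7/2) = (23 + 1/10)*(-44) - 15/4 = (231/10)*(-44) - 15/4 = -5082/5 - 15/4 = -20403/20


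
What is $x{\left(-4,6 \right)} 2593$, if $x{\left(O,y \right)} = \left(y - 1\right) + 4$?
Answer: $23337$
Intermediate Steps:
$x{\left(O,y \right)} = 3 + y$ ($x{\left(O,y \right)} = \left(-1 + y\right) + 4 = 3 + y$)
$x{\left(-4,6 \right)} 2593 = \left(3 + 6\right) 2593 = 9 \cdot 2593 = 23337$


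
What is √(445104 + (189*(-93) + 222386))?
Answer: √649913 ≈ 806.17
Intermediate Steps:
√(445104 + (189*(-93) + 222386)) = √(445104 + (-17577 + 222386)) = √(445104 + 204809) = √649913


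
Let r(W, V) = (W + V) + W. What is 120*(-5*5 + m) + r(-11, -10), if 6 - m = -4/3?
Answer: -2152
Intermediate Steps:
m = 22/3 (m = 6 - (-4)/3 = 6 - 1*(-4/3) = 6 + 4/3 = 22/3 ≈ 7.3333)
r(W, V) = V + 2*W (r(W, V) = (V + W) + W = V + 2*W)
120*(-5*5 + m) + r(-11, -10) = 120*(-5*5 + 22/3) + (-10 + 2*(-11)) = 120*(-25 + 22/3) + (-10 - 22) = 120*(-53/3) - 32 = -2120 - 32 = -2152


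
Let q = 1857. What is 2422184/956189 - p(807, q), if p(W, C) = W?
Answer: -769222339/956189 ≈ -804.47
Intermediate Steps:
2422184/956189 - p(807, q) = 2422184/956189 - 1*807 = 2422184*(1/956189) - 807 = 2422184/956189 - 807 = -769222339/956189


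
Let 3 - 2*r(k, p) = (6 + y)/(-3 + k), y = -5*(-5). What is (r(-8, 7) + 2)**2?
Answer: 2916/121 ≈ 24.099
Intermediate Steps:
y = 25
r(k, p) = 3/2 - 31/(2*(-3 + k)) (r(k, p) = 3/2 - (6 + 25)/(2*(-3 + k)) = 3/2 - 31/(2*(-3 + k)))
(r(-8, 7) + 2)**2 = ((-40 + 3*(-8))/(2*(-3 - 8)) + 2)**2 = ((1/2)*(-40 - 24)/(-11) + 2)**2 = ((1/2)*(-1/11)*(-64) + 2)**2 = (32/11 + 2)**2 = (54/11)**2 = 2916/121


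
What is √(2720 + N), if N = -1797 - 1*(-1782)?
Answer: √2705 ≈ 52.010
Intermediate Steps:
N = -15 (N = -1797 + 1782 = -15)
√(2720 + N) = √(2720 - 15) = √2705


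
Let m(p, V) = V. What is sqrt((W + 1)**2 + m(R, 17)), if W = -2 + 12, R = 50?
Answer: sqrt(138) ≈ 11.747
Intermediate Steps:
W = 10
sqrt((W + 1)**2 + m(R, 17)) = sqrt((10 + 1)**2 + 17) = sqrt(11**2 + 17) = sqrt(121 + 17) = sqrt(138)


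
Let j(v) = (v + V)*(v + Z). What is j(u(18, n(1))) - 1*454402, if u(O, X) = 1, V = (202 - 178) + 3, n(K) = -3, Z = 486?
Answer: -440766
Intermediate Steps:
V = 27 (V = 24 + 3 = 27)
j(v) = (27 + v)*(486 + v) (j(v) = (v + 27)*(v + 486) = (27 + v)*(486 + v))
j(u(18, n(1))) - 1*454402 = (13122 + 1² + 513*1) - 1*454402 = (13122 + 1 + 513) - 454402 = 13636 - 454402 = -440766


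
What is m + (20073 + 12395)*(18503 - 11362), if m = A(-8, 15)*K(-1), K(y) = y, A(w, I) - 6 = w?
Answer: 231853990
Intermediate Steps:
A(w, I) = 6 + w
m = 2 (m = (6 - 8)*(-1) = -2*(-1) = 2)
m + (20073 + 12395)*(18503 - 11362) = 2 + (20073 + 12395)*(18503 - 11362) = 2 + 32468*7141 = 2 + 231853988 = 231853990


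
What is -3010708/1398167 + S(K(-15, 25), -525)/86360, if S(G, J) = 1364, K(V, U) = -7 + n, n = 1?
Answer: -64524410773/30186425530 ≈ -2.1375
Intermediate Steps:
K(V, U) = -6 (K(V, U) = -7 + 1 = -6)
-3010708/1398167 + S(K(-15, 25), -525)/86360 = -3010708/1398167 + 1364/86360 = -3010708*1/1398167 + 1364*(1/86360) = -3010708/1398167 + 341/21590 = -64524410773/30186425530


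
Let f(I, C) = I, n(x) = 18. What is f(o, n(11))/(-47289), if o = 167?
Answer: -167/47289 ≈ -0.0035315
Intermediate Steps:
f(o, n(11))/(-47289) = 167/(-47289) = 167*(-1/47289) = -167/47289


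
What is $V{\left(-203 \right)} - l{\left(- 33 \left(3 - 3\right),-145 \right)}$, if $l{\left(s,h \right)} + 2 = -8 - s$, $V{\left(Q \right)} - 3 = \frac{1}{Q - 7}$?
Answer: $\frac{2729}{210} \approx 12.995$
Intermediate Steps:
$V{\left(Q \right)} = 3 + \frac{1}{-7 + Q}$ ($V{\left(Q \right)} = 3 + \frac{1}{Q - 7} = 3 + \frac{1}{-7 + Q}$)
$l{\left(s,h \right)} = -10 - s$ ($l{\left(s,h \right)} = -2 - \left(8 + s\right) = -10 - s$)
$V{\left(-203 \right)} - l{\left(- 33 \left(3 - 3\right),-145 \right)} = \frac{-20 + 3 \left(-203\right)}{-7 - 203} - \left(-10 - - 33 \left(3 - 3\right)\right) = \frac{-20 - 609}{-210} - \left(-10 - \left(-33\right) 0\right) = \left(- \frac{1}{210}\right) \left(-629\right) - \left(-10 - 0\right) = \frac{629}{210} - \left(-10 + 0\right) = \frac{629}{210} - -10 = \frac{629}{210} + 10 = \frac{2729}{210}$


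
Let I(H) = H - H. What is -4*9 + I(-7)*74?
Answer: -36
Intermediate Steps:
I(H) = 0
-4*9 + I(-7)*74 = -4*9 + 0*74 = -36 + 0 = -36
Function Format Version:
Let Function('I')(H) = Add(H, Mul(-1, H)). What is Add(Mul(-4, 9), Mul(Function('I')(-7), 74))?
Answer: -36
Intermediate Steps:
Function('I')(H) = 0
Add(Mul(-4, 9), Mul(Function('I')(-7), 74)) = Add(Mul(-4, 9), Mul(0, 74)) = Add(-36, 0) = -36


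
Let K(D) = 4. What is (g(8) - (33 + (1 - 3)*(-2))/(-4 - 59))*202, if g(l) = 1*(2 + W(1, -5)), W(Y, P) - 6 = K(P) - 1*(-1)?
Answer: 172912/63 ≈ 2744.6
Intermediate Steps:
W(Y, P) = 11 (W(Y, P) = 6 + (4 - 1*(-1)) = 6 + (4 + 1) = 6 + 5 = 11)
g(l) = 13 (g(l) = 1*(2 + 11) = 1*13 = 13)
(g(8) - (33 + (1 - 3)*(-2))/(-4 - 59))*202 = (13 - (33 + (1 - 3)*(-2))/(-4 - 59))*202 = (13 - (33 - 2*(-2))/(-63))*202 = (13 - (33 + 4)*(-1)/63)*202 = (13 - 37*(-1)/63)*202 = (13 - 1*(-37/63))*202 = (13 + 37/63)*202 = (856/63)*202 = 172912/63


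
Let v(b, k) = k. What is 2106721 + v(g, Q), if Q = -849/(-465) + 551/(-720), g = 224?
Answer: 47022036391/22320 ≈ 2.1067e+6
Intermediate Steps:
Q = 23671/22320 (Q = -849*(-1/465) + 551*(-1/720) = 283/155 - 551/720 = 23671/22320 ≈ 1.0605)
2106721 + v(g, Q) = 2106721 + 23671/22320 = 47022036391/22320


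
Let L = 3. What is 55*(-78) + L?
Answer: -4287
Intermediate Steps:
55*(-78) + L = 55*(-78) + 3 = -4290 + 3 = -4287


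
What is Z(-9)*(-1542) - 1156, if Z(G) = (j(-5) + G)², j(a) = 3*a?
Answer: -889348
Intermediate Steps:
Z(G) = (-15 + G)² (Z(G) = (3*(-5) + G)² = (-15 + G)²)
Z(-9)*(-1542) - 1156 = (-15 - 9)²*(-1542) - 1156 = (-24)²*(-1542) - 1156 = 576*(-1542) - 1156 = -888192 - 1156 = -889348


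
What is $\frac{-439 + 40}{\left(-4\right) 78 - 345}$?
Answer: $\frac{133}{219} \approx 0.60731$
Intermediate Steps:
$\frac{-439 + 40}{\left(-4\right) 78 - 345} = - \frac{399}{-312 - 345} = - \frac{399}{-657} = \left(-399\right) \left(- \frac{1}{657}\right) = \frac{133}{219}$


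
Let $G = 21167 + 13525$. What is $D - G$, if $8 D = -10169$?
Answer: $- \frac{287705}{8} \approx -35963.0$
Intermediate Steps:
$D = - \frac{10169}{8}$ ($D = \frac{1}{8} \left(-10169\right) = - \frac{10169}{8} \approx -1271.1$)
$G = 34692$
$D - G = - \frac{10169}{8} - 34692 = - \frac{287705}{8}$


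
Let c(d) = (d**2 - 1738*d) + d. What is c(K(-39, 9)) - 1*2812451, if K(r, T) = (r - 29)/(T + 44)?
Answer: -7893910087/2809 ≈ -2.8102e+6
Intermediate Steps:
K(r, T) = (-29 + r)/(44 + T)
c(d) = d**2 - 1737*d
c(K(-39, 9)) - 1*2812451 = ((-29 - 39)/(44 + 9))*(-1737 + (-29 - 39)/(44 + 9)) - 1*2812451 = (-68/53)*(-1737 - 68/53) - 2812451 = ((1/53)*(-68))*(-1737 + (1/53)*(-68)) - 2812451 = -68*(-1737 - 68/53)/53 - 2812451 = -68/53*(-92129/53) - 2812451 = 6264772/2809 - 2812451 = -7893910087/2809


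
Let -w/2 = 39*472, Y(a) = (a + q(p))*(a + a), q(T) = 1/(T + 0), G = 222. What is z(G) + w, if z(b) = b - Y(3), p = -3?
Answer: -36610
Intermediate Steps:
q(T) = 1/T
Y(a) = 2*a*(-⅓ + a) (Y(a) = (a + 1/(-3))*(a + a) = (a - ⅓)*(2*a) = (-⅓ + a)*(2*a) = 2*a*(-⅓ + a))
z(b) = -16 + b (z(b) = b - 2*3*(-1 + 3*3)/3 = b - 2*3*(-1 + 9)/3 = b - 2*3*8/3 = b - 1*16 = b - 16 = -16 + b)
w = -36816 (w = -78*472 = -2*18408 = -36816)
z(G) + w = (-16 + 222) - 36816 = 206 - 36816 = -36610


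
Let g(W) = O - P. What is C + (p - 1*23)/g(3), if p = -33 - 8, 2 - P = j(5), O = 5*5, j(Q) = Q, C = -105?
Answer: -751/7 ≈ -107.29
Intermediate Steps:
O = 25
P = -3 (P = 2 - 1*5 = 2 - 5 = -3)
g(W) = 28 (g(W) = 25 - 1*(-3) = 25 + 3 = 28)
p = -41
C + (p - 1*23)/g(3) = -105 + (-41 - 1*23)/28 = -105 + (-41 - 23)/28 = -105 + (1/28)*(-64) = -105 - 16/7 = -751/7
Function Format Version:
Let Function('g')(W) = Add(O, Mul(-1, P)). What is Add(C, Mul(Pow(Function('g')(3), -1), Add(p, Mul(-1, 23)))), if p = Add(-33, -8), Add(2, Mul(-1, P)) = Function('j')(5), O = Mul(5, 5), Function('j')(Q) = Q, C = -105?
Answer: Rational(-751, 7) ≈ -107.29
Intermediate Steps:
O = 25
P = -3 (P = Add(2, Mul(-1, 5)) = Add(2, -5) = -3)
Function('g')(W) = 28 (Function('g')(W) = Add(25, Mul(-1, -3)) = Add(25, 3) = 28)
p = -41
Add(C, Mul(Pow(Function('g')(3), -1), Add(p, Mul(-1, 23)))) = Add(-105, Mul(Pow(28, -1), Add(-41, Mul(-1, 23)))) = Add(-105, Mul(Rational(1, 28), Add(-41, -23))) = Add(-105, Mul(Rational(1, 28), -64)) = Add(-105, Rational(-16, 7)) = Rational(-751, 7)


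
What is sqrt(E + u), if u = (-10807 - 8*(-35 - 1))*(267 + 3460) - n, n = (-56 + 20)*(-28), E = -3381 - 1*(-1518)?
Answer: 4*I*sqrt(2450449) ≈ 6261.6*I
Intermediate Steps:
E = -1863 (E = -3381 + 1518 = -1863)
n = 1008 (n = -36*(-28) = 1008)
u = -39205321 (u = (-10807 - 8*(-35 - 1))*(267 + 3460) - 1*1008 = (-10807 - 8*(-36))*3727 - 1008 = (-10807 + 288)*3727 - 1008 = -10519*3727 - 1008 = -39204313 - 1008 = -39205321)
sqrt(E + u) = sqrt(-1863 - 39205321) = sqrt(-39207184) = 4*I*sqrt(2450449)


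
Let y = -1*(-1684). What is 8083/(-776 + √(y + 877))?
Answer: -6272408/599615 - 8083*√2561/599615 ≈ -11.143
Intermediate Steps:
y = 1684
8083/(-776 + √(y + 877)) = 8083/(-776 + √(1684 + 877)) = 8083/(-776 + √2561)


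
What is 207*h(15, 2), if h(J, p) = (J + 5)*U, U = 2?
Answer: 8280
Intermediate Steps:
h(J, p) = 10 + 2*J (h(J, p) = (J + 5)*2 = (5 + J)*2 = 10 + 2*J)
207*h(15, 2) = 207*(10 + 2*15) = 207*(10 + 30) = 207*40 = 8280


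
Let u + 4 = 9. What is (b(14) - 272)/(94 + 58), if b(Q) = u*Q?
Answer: -101/76 ≈ -1.3289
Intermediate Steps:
u = 5 (u = -4 + 9 = 5)
b(Q) = 5*Q
(b(14) - 272)/(94 + 58) = (5*14 - 272)/(94 + 58) = (70 - 272)/152 = -202*1/152 = -101/76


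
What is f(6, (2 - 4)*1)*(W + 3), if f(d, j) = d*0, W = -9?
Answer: 0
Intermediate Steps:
f(d, j) = 0
f(6, (2 - 4)*1)*(W + 3) = 0*(-9 + 3) = 0*(-6) = 0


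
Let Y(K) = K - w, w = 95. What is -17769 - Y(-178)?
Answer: -17496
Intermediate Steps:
Y(K) = -95 + K (Y(K) = K - 1*95 = K - 95 = -95 + K)
-17769 - Y(-178) = -17769 - (-95 - 178) = -17769 - 1*(-273) = -17769 + 273 = -17496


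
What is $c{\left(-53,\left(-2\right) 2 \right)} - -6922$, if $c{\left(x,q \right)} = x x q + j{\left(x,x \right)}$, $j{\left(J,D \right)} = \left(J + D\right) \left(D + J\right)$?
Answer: $6922$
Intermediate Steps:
$j{\left(J,D \right)} = \left(D + J\right)^{2}$ ($j{\left(J,D \right)} = \left(D + J\right) \left(D + J\right) = \left(D + J\right)^{2}$)
$c{\left(x,q \right)} = 4 x^{2} + q x^{2}$ ($c{\left(x,q \right)} = x x q + \left(x + x\right)^{2} = x^{2} q + \left(2 x\right)^{2} = q x^{2} + 4 x^{2} = 4 x^{2} + q x^{2}$)
$c{\left(-53,\left(-2\right) 2 \right)} - -6922 = \left(-53\right)^{2} \left(4 - 4\right) - -6922 = 2809 \left(4 - 4\right) + 6922 = 2809 \cdot 0 + 6922 = 0 + 6922 = 6922$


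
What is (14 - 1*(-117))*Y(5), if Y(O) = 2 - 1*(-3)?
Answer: 655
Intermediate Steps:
Y(O) = 5 (Y(O) = 2 + 3 = 5)
(14 - 1*(-117))*Y(5) = (14 - 1*(-117))*5 = (14 + 117)*5 = 131*5 = 655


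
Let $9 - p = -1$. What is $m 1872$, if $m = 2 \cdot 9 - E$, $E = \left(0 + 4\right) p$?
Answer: $-41184$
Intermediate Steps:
$p = 10$ ($p = 9 - -1 = 9 + 1 = 10$)
$E = 40$ ($E = \left(0 + 4\right) 10 = 4 \cdot 10 = 40$)
$m = -22$ ($m = 2 \cdot 9 - 40 = 18 - 40 = -22$)
$m 1872 = \left(-22\right) 1872 = -41184$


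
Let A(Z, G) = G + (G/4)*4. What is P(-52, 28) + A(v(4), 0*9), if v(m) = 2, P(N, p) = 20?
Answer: 20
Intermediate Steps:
A(Z, G) = 2*G (A(Z, G) = G + (G*(¼))*4 = G + (G/4)*4 = G + G = 2*G)
P(-52, 28) + A(v(4), 0*9) = 20 + 2*(0*9) = 20 + 2*0 = 20 + 0 = 20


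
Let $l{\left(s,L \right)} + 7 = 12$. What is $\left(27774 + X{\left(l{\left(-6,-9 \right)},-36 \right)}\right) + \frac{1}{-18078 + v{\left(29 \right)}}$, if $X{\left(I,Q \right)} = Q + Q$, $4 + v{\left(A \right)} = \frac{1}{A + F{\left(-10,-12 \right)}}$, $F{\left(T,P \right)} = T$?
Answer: $\frac{9517215995}{343557} \approx 27702.0$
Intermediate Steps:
$l{\left(s,L \right)} = 5$ ($l{\left(s,L \right)} = -7 + 12 = 5$)
$v{\left(A \right)} = -4 + \frac{1}{-10 + A}$ ($v{\left(A \right)} = -4 + \frac{1}{A - 10} = -4 + \frac{1}{-10 + A}$)
$X{\left(I,Q \right)} = 2 Q$
$\left(27774 + X{\left(l{\left(-6,-9 \right)},-36 \right)}\right) + \frac{1}{-18078 + v{\left(29 \right)}} = \left(27774 + 2 \left(-36\right)\right) + \frac{1}{-18078 + \frac{41 - 116}{-10 + 29}} = \left(27774 - 72\right) + \frac{1}{-18078 + \frac{41 - 116}{19}} = 27702 + \frac{1}{-18078 + \frac{1}{19} \left(-75\right)} = 27702 + \frac{1}{-18078 - \frac{75}{19}} = 27702 + \frac{1}{- \frac{343557}{19}} = 27702 - \frac{19}{343557} = \frac{9517215995}{343557}$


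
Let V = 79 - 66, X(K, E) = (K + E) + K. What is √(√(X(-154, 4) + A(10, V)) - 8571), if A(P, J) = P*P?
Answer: √(-8571 + 2*I*√51) ≈ 0.0771 + 92.58*I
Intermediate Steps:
X(K, E) = E + 2*K (X(K, E) = (E + K) + K = E + 2*K)
V = 13
A(P, J) = P²
√(√(X(-154, 4) + A(10, V)) - 8571) = √(√((4 + 2*(-154)) + 10²) - 8571) = √(√((4 - 308) + 100) - 8571) = √(√(-304 + 100) - 8571) = √(√(-204) - 8571) = √(2*I*√51 - 8571) = √(-8571 + 2*I*√51)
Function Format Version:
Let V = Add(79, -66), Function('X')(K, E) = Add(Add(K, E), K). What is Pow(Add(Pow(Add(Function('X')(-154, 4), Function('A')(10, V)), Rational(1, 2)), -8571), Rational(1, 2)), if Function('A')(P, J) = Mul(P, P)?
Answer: Pow(Add(-8571, Mul(2, I, Pow(51, Rational(1, 2)))), Rational(1, 2)) ≈ Add(0.0771, Mul(92.580, I))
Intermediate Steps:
Function('X')(K, E) = Add(E, Mul(2, K)) (Function('X')(K, E) = Add(Add(E, K), K) = Add(E, Mul(2, K)))
V = 13
Function('A')(P, J) = Pow(P, 2)
Pow(Add(Pow(Add(Function('X')(-154, 4), Function('A')(10, V)), Rational(1, 2)), -8571), Rational(1, 2)) = Pow(Add(Pow(Add(Add(4, Mul(2, -154)), Pow(10, 2)), Rational(1, 2)), -8571), Rational(1, 2)) = Pow(Add(Pow(Add(Add(4, -308), 100), Rational(1, 2)), -8571), Rational(1, 2)) = Pow(Add(Pow(Add(-304, 100), Rational(1, 2)), -8571), Rational(1, 2)) = Pow(Add(Pow(-204, Rational(1, 2)), -8571), Rational(1, 2)) = Pow(Add(Mul(2, I, Pow(51, Rational(1, 2))), -8571), Rational(1, 2)) = Pow(Add(-8571, Mul(2, I, Pow(51, Rational(1, 2)))), Rational(1, 2))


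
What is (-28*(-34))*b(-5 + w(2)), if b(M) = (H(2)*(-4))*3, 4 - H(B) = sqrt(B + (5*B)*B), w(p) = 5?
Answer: -45696 + 11424*sqrt(22) ≈ 7887.3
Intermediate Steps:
H(B) = 4 - sqrt(B + 5*B**2) (H(B) = 4 - sqrt(B + (5*B)*B) = 4 - sqrt(B + 5*B**2))
b(M) = -48 + 12*sqrt(22) (b(M) = ((4 - sqrt(2*(1 + 5*2)))*(-4))*3 = ((4 - sqrt(2*(1 + 10)))*(-4))*3 = ((4 - sqrt(2*11))*(-4))*3 = ((4 - sqrt(22))*(-4))*3 = (-16 + 4*sqrt(22))*3 = -48 + 12*sqrt(22))
(-28*(-34))*b(-5 + w(2)) = (-28*(-34))*(-48 + 12*sqrt(22)) = 952*(-48 + 12*sqrt(22)) = -45696 + 11424*sqrt(22)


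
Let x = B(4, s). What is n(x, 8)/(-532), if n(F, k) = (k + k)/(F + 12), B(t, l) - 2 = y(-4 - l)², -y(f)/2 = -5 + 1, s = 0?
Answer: -2/5187 ≈ -0.00038558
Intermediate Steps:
y(f) = 8 (y(f) = -2*(-5 + 1) = -2*(-4) = 8)
B(t, l) = 66 (B(t, l) = 2 + 8² = 2 + 64 = 66)
x = 66
n(F, k) = 2*k/(12 + F) (n(F, k) = (2*k)/(12 + F) = 2*k/(12 + F))
n(x, 8)/(-532) = (2*8/(12 + 66))/(-532) = (2*8/78)*(-1/532) = (2*8*(1/78))*(-1/532) = (8/39)*(-1/532) = -2/5187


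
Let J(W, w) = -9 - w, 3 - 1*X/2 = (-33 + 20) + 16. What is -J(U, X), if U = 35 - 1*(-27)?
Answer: 9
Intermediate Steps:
X = 0 (X = 6 - 2*((-33 + 20) + 16) = 6 - 2*(-13 + 16) = 6 - 2*3 = 6 - 6 = 0)
U = 62 (U = 35 + 27 = 62)
-J(U, X) = -(-9 - 1*0) = -(-9 + 0) = -1*(-9) = 9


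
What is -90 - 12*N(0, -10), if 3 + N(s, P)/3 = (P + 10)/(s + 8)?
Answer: 18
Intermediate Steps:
N(s, P) = -9 + 3*(10 + P)/(8 + s) (N(s, P) = -9 + 3*((P + 10)/(s + 8)) = -9 + 3*((10 + P)/(8 + s)) = -9 + 3*(10 + P)/(8 + s))
-90 - 12*N(0, -10) = -90 - 36*(-14 - 10 - 3*0)/(8 + 0) = -90 - 36*(-14 - 10 + 0)/8 = -90 - 36*(-24)/8 = -90 - 12*(-9) = -90 + 108 = 18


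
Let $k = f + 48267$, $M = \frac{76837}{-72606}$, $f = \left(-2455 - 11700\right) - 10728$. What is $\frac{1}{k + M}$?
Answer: $\frac{72606}{1697741867} \approx 4.2766 \cdot 10^{-5}$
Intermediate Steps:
$f = -24883$ ($f = -14155 - 10728 = -24883$)
$M = - \frac{76837}{72606}$ ($M = 76837 \left(- \frac{1}{72606}\right) = - \frac{76837}{72606} \approx -1.0583$)
$k = 23384$ ($k = -24883 + 48267 = 23384$)
$\frac{1}{k + M} = \frac{1}{23384 - \frac{76837}{72606}} = \frac{1}{\frac{1697741867}{72606}} = \frac{72606}{1697741867}$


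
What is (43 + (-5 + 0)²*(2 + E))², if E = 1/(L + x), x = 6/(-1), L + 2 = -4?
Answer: 1190281/144 ≈ 8265.8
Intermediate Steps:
L = -6 (L = -2 - 4 = -6)
x = -6 (x = 6*(-1) = -6)
E = -1/12 (E = 1/(-6 - 6) = 1/(-12) = -1/12 ≈ -0.083333)
(43 + (-5 + 0)²*(2 + E))² = (43 + (-5 + 0)²*(2 - 1/12))² = (43 + (-5)²*(23/12))² = (43 + 25*(23/12))² = (43 + 575/12)² = (1091/12)² = 1190281/144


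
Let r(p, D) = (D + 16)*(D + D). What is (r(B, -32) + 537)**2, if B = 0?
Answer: 2436721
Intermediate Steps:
r(p, D) = 2*D*(16 + D) (r(p, D) = (16 + D)*(2*D) = 2*D*(16 + D))
(r(B, -32) + 537)**2 = (2*(-32)*(16 - 32) + 537)**2 = (2*(-32)*(-16) + 537)**2 = (1024 + 537)**2 = 1561**2 = 2436721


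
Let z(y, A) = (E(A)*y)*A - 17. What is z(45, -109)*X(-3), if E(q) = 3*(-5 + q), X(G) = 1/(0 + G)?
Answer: -1677493/3 ≈ -5.5916e+5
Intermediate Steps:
X(G) = 1/G
E(q) = -15 + 3*q
z(y, A) = -17 + A*y*(-15 + 3*A) (z(y, A) = ((-15 + 3*A)*y)*A - 17 = (y*(-15 + 3*A))*A - 17 = A*y*(-15 + 3*A) - 17 = -17 + A*y*(-15 + 3*A))
z(45, -109)*X(-3) = (-17 + 3*(-109)*45*(-5 - 109))/(-3) = (-17 + 3*(-109)*45*(-114))*(-1/3) = (-17 + 1677510)*(-1/3) = 1677493*(-1/3) = -1677493/3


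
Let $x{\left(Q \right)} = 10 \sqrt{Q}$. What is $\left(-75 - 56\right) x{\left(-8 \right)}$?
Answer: $- 2620 i \sqrt{2} \approx - 3705.2 i$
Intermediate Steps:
$\left(-75 - 56\right) x{\left(-8 \right)} = \left(-75 - 56\right) 10 \sqrt{-8} = - 131 \cdot 10 \cdot 2 i \sqrt{2} = - 131 \cdot 20 i \sqrt{2} = - 2620 i \sqrt{2}$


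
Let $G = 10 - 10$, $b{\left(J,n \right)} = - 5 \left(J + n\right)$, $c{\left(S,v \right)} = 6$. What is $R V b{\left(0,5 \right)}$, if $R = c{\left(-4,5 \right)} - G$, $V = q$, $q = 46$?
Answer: $-6900$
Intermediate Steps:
$b{\left(J,n \right)} = - 5 J - 5 n$
$G = 0$
$V = 46$
$R = 6$ ($R = 6 - 0 = 6 + 0 = 6$)
$R V b{\left(0,5 \right)} = 6 \cdot 46 \left(\left(-5\right) 0 - 25\right) = 276 \left(0 - 25\right) = 276 \left(-25\right) = -6900$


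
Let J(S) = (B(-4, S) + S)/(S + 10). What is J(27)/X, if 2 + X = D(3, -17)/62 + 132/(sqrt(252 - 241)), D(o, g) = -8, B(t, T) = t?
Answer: 713/850926 + 22103*sqrt(11)/4680093 ≈ 0.016502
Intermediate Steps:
J(S) = (-4 + S)/(10 + S) (J(S) = (-4 + S)/(S + 10) = (-4 + S)/(10 + S))
X = -66/31 + 12*sqrt(11) (X = -2 + (-8/62 + 132/(sqrt(252 - 241))) = -2 + (-8*1/62 + 132/(sqrt(11))) = -2 + (-4/31 + 132*(sqrt(11)/11)) = -2 + (-4/31 + 12*sqrt(11)) = -66/31 + 12*sqrt(11) ≈ 37.670)
J(27)/X = ((-4 + 27)/(10 + 27))/(-66/31 + 12*sqrt(11)) = (23/37)/(-66/31 + 12*sqrt(11)) = ((1/37)*23)/(-66/31 + 12*sqrt(11)) = 23/(37*(-66/31 + 12*sqrt(11)))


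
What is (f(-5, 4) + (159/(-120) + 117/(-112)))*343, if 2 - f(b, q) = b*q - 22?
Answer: 1142337/80 ≈ 14279.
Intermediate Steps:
f(b, q) = 24 - b*q (f(b, q) = 2 - (b*q - 22) = 2 - (-22 + b*q) = 2 + (22 - b*q) = 24 - b*q)
(f(-5, 4) + (159/(-120) + 117/(-112)))*343 = ((24 - 1*(-5)*4) + (159/(-120) + 117/(-112)))*343 = ((24 + 20) + (159*(-1/120) + 117*(-1/112)))*343 = (44 + (-53/40 - 117/112))*343 = (44 - 1327/560)*343 = (23313/560)*343 = 1142337/80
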